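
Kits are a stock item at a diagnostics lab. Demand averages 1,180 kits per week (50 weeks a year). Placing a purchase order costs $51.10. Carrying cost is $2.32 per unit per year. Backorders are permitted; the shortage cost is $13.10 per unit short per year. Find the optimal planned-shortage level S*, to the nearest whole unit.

Annual demand D = 1,180 × 50 = 59,000.
With planned backorders, Q* = √(2DS/H) · √((H+B)/B).
√(2DS/H) = √(2 × 59,000 × 51.1 / 2.32) = 1612.157.
√((H+B)/B) = √((2.32+13.1)/13.1) = 1.0849.
Q* ≈ 1749.097.
S* = Q* · H/(H+B) = 1749.097 × 2.32/15.42 ≈ 263.159.

S* ≈ 263 kits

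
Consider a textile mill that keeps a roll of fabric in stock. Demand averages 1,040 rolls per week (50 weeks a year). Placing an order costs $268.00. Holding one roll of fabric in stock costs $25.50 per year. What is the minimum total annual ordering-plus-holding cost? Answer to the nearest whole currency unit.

Annual demand D = 1,040 × 50 = 52,000.
Q* = √(2DS/H) = √(2 × 52,000 × 268 / 25.5) ≈ 1045.48.
At the optimum the two cost components are equal, so total cost = 2·(Q*/2)H = Q*·H.
Minimum total = √(2DSH) = √(2 × 52,000 × 268 × 25.5) ≈ 26659.632.

TC* ≈ $26,660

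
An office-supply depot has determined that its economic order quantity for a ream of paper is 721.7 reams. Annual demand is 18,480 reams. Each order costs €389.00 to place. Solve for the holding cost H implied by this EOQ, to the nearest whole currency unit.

H ≈ €28

The basic EOQ model gives Q* = √(2DS/H); rearrange for the unknown.
From Q* = √(2DS/H): H = 2DS / Q*² = 2 × 18,480 × 389 / 721.7² = 27.6038.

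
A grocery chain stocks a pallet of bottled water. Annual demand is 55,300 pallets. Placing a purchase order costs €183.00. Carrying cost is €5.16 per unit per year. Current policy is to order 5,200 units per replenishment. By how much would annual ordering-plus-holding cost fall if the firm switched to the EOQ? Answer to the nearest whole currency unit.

EOQ = √(2DS/H) = √(2 × 55,300 × 183 / 5.16) ≈ 1980.52.
Cost at Q* = (D/Q*)S + (Q*/2)H = √(2DSH) ≈ €10,219.46.
Cost at Q = 5,200: (55,300/5,200)×183 + (5,200/2)×5.16 = €1,946.13 + €13,416.00 = €15,362.13.
Excess = €15,362.13 − €10,219.46 = €5,142.67.

Extra cost ≈ €5,143 per year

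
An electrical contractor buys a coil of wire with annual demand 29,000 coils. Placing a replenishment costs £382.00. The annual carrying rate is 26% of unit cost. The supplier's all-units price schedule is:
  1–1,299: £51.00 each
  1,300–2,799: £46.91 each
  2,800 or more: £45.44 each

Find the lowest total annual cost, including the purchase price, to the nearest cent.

Holding cost per unit per year at price C is H = 0.26·C.
Candidates are each tier's EOQ (if it falls in that tier) and each price-break quantity.
EOQ at £51.00 = 1292.6 (feasible in tier 1): TC = 29,000×£51.00 + (29,000/1292.6)×382 + (1292.6/2)×0.26×£51.00 = £1,496,140.26.
EOQ at £46.91 = 1347.8 (feasible in tier 2): TC = 29,000×£46.91 + (29,000/1347.8)×382 + (1347.8/2)×0.26×£46.91 = £1,376,828.61.
EOQ at £45.44 = 1369.4 < 2800, so use break Q=2800: TC = 29,000×£45.44 + (29,000/2800.0)×382 + (2800.0/2)×0.26×£45.44 = £1,338,256.59.
Lowest total cost among the candidates is at Q = 2800.0.

TC* ≈ £1,338,256.59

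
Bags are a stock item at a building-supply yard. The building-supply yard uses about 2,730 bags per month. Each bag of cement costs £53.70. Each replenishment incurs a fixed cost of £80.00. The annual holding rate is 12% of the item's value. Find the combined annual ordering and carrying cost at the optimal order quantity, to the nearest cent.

TC* ≈ £5,811.79

Annual demand D = 2,730 × 12 = 32,760.
Holding cost H = 0.12 × £53.70 = £6.4440 per unit per year.
Q* = √(2DS/H) = √(2 × 32,760 × 80 / 6.444) ≈ 901.89.
At the optimum the two cost components are equal, so total cost = 2·(Q*/2)H = Q*·H.
Minimum total = √(2DSH) = √(2 × 32,760 × 80 × 6.444) ≈ 5811.787.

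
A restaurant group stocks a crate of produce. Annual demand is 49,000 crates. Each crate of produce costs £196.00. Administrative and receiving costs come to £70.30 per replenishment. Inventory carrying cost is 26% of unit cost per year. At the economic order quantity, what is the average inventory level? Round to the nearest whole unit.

Average inventory ≈ 184 crates

Holding cost H = 0.26 × £196.00 = £50.9600 per unit per year.
Q* = √(2DS/H) = √(2 × 49,000 × 70.3 / 50.96) ≈ 367.69.
Average inventory = Q*/2 ≈ 367.69 / 2 = 183.843.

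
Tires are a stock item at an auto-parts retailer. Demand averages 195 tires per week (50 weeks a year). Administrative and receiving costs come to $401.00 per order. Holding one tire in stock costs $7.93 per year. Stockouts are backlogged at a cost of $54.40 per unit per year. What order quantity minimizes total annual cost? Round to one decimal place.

Q* ≈ 1,062.9 tires

Annual demand D = 195 × 50 = 9,750.
With planned backorders, Q* = √(2DS/H) · √((H+B)/B).
√(2DS/H) = √(2 × 9,750 × 401 / 7.93) = 993.008.
√((H+B)/B) = √((7.93+54.4)/54.4) = 1.0704.
Q* ≈ 1062.924.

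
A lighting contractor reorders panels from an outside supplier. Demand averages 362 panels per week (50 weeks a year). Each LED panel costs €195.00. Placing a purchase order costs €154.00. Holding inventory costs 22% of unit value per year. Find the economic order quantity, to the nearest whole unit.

Annual demand D = 362 × 50 = 18,100.
Holding cost H = 0.22 × €195.00 = €42.9000 per unit per year.
EOQ = √(2DS / H) = √(2 × 18,100 × 154 / 42.9).
= √(5,574,800 / 42.9) = √129,948.7179 ≈ 360.484.

Q* ≈ 360 panels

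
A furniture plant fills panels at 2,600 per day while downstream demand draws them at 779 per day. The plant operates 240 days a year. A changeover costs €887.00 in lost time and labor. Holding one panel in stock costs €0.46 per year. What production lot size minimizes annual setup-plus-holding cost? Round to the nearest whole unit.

Annual demand D = 779 × 240 = 186,960.
Production build-up factor (1 − d/p) = 1 − 779/2,600 = 0.7004.
Q* = √(2DS / (H(1 − d/p))) = √(2 × 186,960 × 887 / (0.46 × 0.7004)).
= √(331,667,040 / 0.3222) ≈ 32085.140.

Q* ≈ 32,085 panels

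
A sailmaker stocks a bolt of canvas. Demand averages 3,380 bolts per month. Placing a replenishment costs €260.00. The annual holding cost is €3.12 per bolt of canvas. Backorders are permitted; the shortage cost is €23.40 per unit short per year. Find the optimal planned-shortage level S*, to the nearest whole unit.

Annual demand D = 3,380 × 12 = 40,560.
With planned backorders, Q* = √(2DS/H) · √((H+B)/B).
√(2DS/H) = √(2 × 40,560 × 260 / 3.12) = 2600.000.
√((H+B)/B) = √((3.12+23.4)/23.4) = 1.0646.
Q* ≈ 2767.911.
S* = Q* · H/(H+B) = 2767.911 × 3.12/26.52 ≈ 325.637.

S* ≈ 326 bolts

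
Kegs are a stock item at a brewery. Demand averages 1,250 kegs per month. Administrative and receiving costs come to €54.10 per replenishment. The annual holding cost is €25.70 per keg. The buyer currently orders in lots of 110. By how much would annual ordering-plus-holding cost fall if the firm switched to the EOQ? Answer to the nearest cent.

Annual demand D = 1,250 × 12 = 15,000.
EOQ = √(2DS/H) = √(2 × 15,000 × 54.1 / 25.7) ≈ 251.30.
Cost at Q* = (D/Q*)S + (Q*/2)H = √(2DSH) ≈ €6,458.41.
Cost at Q = 110: (15,000/110)×54.1 + (110/2)×25.7 = €7,377.27 + €1,413.50 = €8,790.77.
Excess = €8,790.77 − €6,458.41 = €2,332.36.

Extra cost ≈ €2,332.36 per year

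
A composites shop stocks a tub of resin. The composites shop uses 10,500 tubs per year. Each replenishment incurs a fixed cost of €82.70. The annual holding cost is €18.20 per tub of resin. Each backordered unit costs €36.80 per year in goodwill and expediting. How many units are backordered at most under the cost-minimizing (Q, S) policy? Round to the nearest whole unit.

S* ≈ 125 tubs

With planned backorders, Q* = √(2DS/H) · √((H+B)/B).
√(2DS/H) = √(2 × 10,500 × 82.7 / 18.2) = 308.906.
√((H+B)/B) = √((18.2+36.8)/36.8) = 1.2225.
Q* ≈ 377.645.
S* = Q* · H/(H+B) = 377.645 × 18.2/55 ≈ 124.966.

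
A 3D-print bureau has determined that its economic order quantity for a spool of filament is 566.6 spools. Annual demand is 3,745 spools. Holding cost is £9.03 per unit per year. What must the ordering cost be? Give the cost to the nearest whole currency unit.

Invert the EOQ relation Q*² = 2DS/H.
From Q* = √(2DS/H): S = Q*²H / (2D) = 566.6² × 9.03 / (2 × 3,745) = 387.0429.

S ≈ £387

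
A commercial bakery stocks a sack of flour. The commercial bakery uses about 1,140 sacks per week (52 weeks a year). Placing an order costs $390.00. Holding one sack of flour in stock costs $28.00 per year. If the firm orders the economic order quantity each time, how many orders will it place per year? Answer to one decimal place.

Annual demand D = 1,140 × 52 = 59,280.
EOQ = √(2DS/H) = √(2 × 59,280 × 390 / 28) ≈ 1285.06.
Orders per year = D / Q* = 59,280 / 1285.06 ≈ 46.130.

N ≈ 46.1 orders per year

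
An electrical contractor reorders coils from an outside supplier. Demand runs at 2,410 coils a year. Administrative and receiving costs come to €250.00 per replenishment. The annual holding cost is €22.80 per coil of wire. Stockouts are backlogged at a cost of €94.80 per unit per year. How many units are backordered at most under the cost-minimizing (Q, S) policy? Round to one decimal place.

With planned backorders, Q* = √(2DS/H) · √((H+B)/B).
√(2DS/H) = √(2 × 2,410 × 250 / 22.8) = 229.893.
√((H+B)/B) = √((22.8+94.8)/94.8) = 1.1138.
Q* ≈ 256.050.
S* = Q* · H/(H+B) = 256.050 × 22.8/117.6 ≈ 49.642.

S* ≈ 49.6 coils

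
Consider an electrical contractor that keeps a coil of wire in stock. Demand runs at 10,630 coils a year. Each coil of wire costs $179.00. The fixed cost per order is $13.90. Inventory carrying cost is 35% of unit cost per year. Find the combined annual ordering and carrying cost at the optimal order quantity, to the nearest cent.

Holding cost H = 0.35 × $179.00 = $62.6500 per unit per year.
Q* = √(2DS/H) = √(2 × 10,630 × 13.9 / 62.65) ≈ 68.68.
At the optimum the two cost components are equal, so total cost = 2·(Q*/2)H = Q*·H.
Minimum total = √(2DSH) = √(2 × 10,630 × 13.9 × 62.65) ≈ 4302.784.

TC* ≈ $4,302.78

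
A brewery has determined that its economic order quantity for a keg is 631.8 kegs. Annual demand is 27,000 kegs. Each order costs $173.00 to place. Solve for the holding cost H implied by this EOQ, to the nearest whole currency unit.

Invert the EOQ relation Q*² = 2DS/H.
From Q* = √(2DS/H): H = 2DS / Q*² = 2 × 27,000 × 173 / 631.8² = 23.4035.

H ≈ $23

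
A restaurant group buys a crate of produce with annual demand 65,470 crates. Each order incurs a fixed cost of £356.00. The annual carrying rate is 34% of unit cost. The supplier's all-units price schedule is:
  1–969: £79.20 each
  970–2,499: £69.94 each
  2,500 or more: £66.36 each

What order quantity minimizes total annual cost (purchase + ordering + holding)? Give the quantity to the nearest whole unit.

Holding cost per unit per year at price C is H = 0.34·C.
Candidates are each tier's EOQ (if it falls in that tier) and each price-break quantity.
Tier 1 (£79.20): EOQ = 1315.7 exceeds tier's upper bound 969, so this tier is dominated.
EOQ at £69.94 = 1400.1 (feasible in tier 2): TC = 65,470×£69.94 + (65,470/1400.1)×356 + (1400.1/2)×0.34×£69.94 = £4,612,265.61.
EOQ at £66.36 = 1437.4 < 2500, so use break Q=2500: TC = 65,470×£66.36 + (65,470/2500.0)×356 + (2500.0/2)×0.34×£66.36 = £4,382,115.13.
Lowest total cost is £4,382,115.13 at Q = 2500.0.

Q* ≈ 2,500 crates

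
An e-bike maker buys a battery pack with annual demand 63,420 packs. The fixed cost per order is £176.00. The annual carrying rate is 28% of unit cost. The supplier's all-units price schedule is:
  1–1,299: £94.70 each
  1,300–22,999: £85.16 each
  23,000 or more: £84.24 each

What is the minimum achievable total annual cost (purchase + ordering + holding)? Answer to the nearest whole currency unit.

TC* ≈ £5,424,932

Holding cost per unit per year at price C is H = 0.28·C.
For each price level, check whether its EOQ is feasible; otherwise the best quantity at that price is the breakpoint.
EOQ at £94.70 = 917.6 (feasible in tier 1): TC = 63,420×£94.70 + (63,420/917.6)×176 + (917.6/2)×0.28×£94.70 = £6,030,203.80.
EOQ at £85.16 = 967.6 < 1300, so use break Q=1300: TC = 63,420×£85.16 + (63,420/1300.0)×176 + (1300.0/2)×0.28×£85.16 = £5,424,932.41.
EOQ at £84.24 = 972.9 < 23000, so use break Q=23000: TC = 63,420×£84.24 + (63,420/23000.0)×176 + (23000.0/2)×0.28×£84.24 = £5,614,238.90.
Lowest total cost among the candidates is at Q = 1300.0.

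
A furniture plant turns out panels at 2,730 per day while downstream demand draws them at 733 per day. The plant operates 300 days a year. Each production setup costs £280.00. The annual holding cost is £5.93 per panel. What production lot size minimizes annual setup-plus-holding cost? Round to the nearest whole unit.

Q* ≈ 5,328 panels

Annual demand D = 733 × 300 = 219,900.
Production build-up factor (1 − d/p) = 1 − 733/2,730 = 0.7315.
Q* = √(2DS / (H(1 − d/p))) = √(2 × 219,900 × 280 / (5.93 × 0.7315)).
= √(123,144,000 / 4.3378) ≈ 5328.090.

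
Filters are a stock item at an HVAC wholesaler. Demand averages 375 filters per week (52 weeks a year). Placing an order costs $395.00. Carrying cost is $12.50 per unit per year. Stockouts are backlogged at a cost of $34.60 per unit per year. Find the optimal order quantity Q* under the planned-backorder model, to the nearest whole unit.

Q* ≈ 1,295 filters

Annual demand D = 375 × 52 = 19,500.
With planned backorders, Q* = √(2DS/H) · √((H+B)/B).
√(2DS/H) = √(2 × 19,500 × 395 / 12.5) = 1110.135.
√((H+B)/B) = √((12.5+34.6)/34.6) = 1.1667.
Q* ≈ 1295.234.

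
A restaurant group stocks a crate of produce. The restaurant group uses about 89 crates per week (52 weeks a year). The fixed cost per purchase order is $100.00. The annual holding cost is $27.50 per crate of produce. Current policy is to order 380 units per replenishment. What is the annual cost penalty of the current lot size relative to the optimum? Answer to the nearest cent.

Extra cost ≈ $1,397.70 per year

Annual demand D = 89 × 52 = 4,628.
EOQ = √(2DS/H) = √(2 × 4,628 × 100 / 27.5) ≈ 183.46.
Cost at Q* = (D/Q*)S + (Q*/2)H = √(2DSH) ≈ $5,045.20.
Cost at Q = 380: (4,628/380)×100 + (380/2)×27.5 = $1,217.89 + $5,225.00 = $6,442.89.
Excess = $6,442.89 − $5,045.20 = $1,397.70.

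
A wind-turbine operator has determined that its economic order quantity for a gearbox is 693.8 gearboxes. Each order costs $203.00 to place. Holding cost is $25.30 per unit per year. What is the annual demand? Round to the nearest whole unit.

D ≈ 29,996 gearboxes per year

Invert the EOQ relation Q*² = 2DS/H.
From Q* = √(2DS/H): D = Q*²H / (2S) = 693.8² × 25.3 / (2 × 203) = 29995.982.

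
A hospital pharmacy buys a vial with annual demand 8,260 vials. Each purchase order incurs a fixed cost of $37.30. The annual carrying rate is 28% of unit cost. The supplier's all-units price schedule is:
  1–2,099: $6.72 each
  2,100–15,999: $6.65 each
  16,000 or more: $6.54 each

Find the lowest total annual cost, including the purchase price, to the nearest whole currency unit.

Holding cost per unit per year at price C is H = 0.28·C.
For each price level, check whether its EOQ is feasible; otherwise the best quantity at that price is the breakpoint.
EOQ at $6.72 = 572.3 (feasible in tier 1): TC = 8,260×$6.72 + (8,260/572.3)×37.3 + (572.3/2)×0.28×$6.72 = $56,583.97.
EOQ at $6.65 = 575.3 < 2100, so use break Q=2100: TC = 8,260×$6.65 + (8,260/2100.0)×37.3 + (2100.0/2)×0.28×$6.65 = $57,030.81.
EOQ at $6.54 = 580.1 < 16000, so use break Q=16000: TC = 8,260×$6.54 + (8,260/16000.0)×37.3 + (16000.0/2)×0.28×$6.54 = $68,689.26.
Lowest total cost among the candidates is at Q = 572.3.

TC* ≈ $56,584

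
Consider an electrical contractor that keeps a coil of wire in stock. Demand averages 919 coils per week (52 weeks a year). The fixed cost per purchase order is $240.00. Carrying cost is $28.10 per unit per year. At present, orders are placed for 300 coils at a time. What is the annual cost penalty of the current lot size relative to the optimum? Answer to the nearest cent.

Extra cost ≈ $17,057.12 per year

Annual demand D = 919 × 52 = 47,788.
EOQ = √(2DS/H) = √(2 × 47,788 × 240 / 28.1) ≈ 903.50.
Cost at Q* = (D/Q*)S + (Q*/2)H = √(2DSH) ≈ $25,388.28.
Cost at Q = 300: (47,788/300)×240 + (300/2)×28.1 = $38,230.40 + $4,215.00 = $42,445.40.
Excess = $42,445.40 − $25,388.28 = $17,057.12.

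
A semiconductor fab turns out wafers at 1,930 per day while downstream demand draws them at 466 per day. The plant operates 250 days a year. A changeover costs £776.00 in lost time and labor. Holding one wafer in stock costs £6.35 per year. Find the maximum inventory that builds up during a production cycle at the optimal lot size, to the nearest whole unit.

Annual demand D = 466 × 250 = 116,500.
Production build-up factor (1 − d/p) = 1 − 466/1,930 = 0.7585.
Q* = √(2DS / (H(1 − d/p))) = √(2 × 116,500 × 776 / (6.35 × 0.7585)).
= √(180,808,000 / 4.8168) ≈ 6126.749.
Maximum inventory = Q*(1 − d/p) = 6126.749 × 0.7585 ≈ 4647.441.

I_max ≈ 4,647 wafers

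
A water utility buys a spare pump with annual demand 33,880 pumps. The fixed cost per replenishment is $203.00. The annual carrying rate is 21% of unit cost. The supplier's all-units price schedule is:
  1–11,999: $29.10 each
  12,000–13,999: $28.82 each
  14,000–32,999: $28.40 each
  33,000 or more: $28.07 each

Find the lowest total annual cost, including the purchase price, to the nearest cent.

Holding cost per unit per year at price C is H = 0.21·C.
Evaluate total cost at each tier's feasible EOQ or, if the EOQ is below the tier, at the tier's minimum quantity.
EOQ at $29.10 = 1500.3 (feasible in tier 1): TC = 33,880×$29.10 + (33,880/1500.3)×203 + (1500.3/2)×0.21×$29.10 = $995,076.34.
EOQ at $28.82 = 1507.6 < 12000, so use break Q=12000: TC = 33,880×$28.82 + (33,880/12000.0)×203 + (12000.0/2)×0.21×$28.82 = $1,013,307.94.
EOQ at $28.40 = 1518.7 < 14000, so use break Q=14000: TC = 33,880×$28.40 + (33,880/14000.0)×203 + (14000.0/2)×0.21×$28.40 = $1,004,431.26.
EOQ at $28.07 = 1527.6 < 33000, so use break Q=33000: TC = 33,880×$28.07 + (33,880/33000.0)×203 + (33000.0/2)×0.21×$28.07 = $1,048,482.56.
Lowest total cost among the candidates is at Q = 1500.3.

TC* ≈ $995,076.34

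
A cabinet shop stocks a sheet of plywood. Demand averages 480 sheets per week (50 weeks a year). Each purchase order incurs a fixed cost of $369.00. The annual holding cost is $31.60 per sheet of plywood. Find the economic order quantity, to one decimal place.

Q* ≈ 748.7 sheets

Annual demand D = 480 × 50 = 24,000.
EOQ = √(2DS / H) = √(2 × 24,000 × 369 / 31.6).
= √(17,712,000 / 31.6) = √560,506.3291 ≈ 748.670.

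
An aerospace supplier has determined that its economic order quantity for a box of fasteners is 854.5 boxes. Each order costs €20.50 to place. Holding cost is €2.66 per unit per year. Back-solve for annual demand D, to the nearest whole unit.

The basic EOQ model gives Q* = √(2DS/H); rearrange for the unknown.
From Q* = √(2DS/H): D = Q*²H / (2S) = 854.5² × 2.66 / (2 × 20.5) = 47372.021.

D ≈ 47,372 boxes per year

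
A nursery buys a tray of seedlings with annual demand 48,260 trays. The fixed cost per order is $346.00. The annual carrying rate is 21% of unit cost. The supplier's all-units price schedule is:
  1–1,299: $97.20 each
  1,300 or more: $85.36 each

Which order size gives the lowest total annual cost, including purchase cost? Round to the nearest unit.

Q* ≈ 1,365 trays

Holding cost per unit per year at price C is H = 0.21·C.
Evaluate total cost at each tier's feasible EOQ or, if the EOQ is below the tier, at the tier's minimum quantity.
EOQ at $97.20 = 1279.1 (feasible in tier 1): TC = 48,260×$97.20 + (48,260/1279.1)×346 + (1279.1/2)×0.21×$97.20 = $4,716,980.95.
EOQ at $85.36 = 1364.9 (feasible in tier 2): TC = 48,260×$85.36 + (48,260/1364.9)×346 + (1364.9/2)×0.21×$85.36 = $4,143,940.76.
Lowest total cost is $4,143,940.76 at Q = 1364.9.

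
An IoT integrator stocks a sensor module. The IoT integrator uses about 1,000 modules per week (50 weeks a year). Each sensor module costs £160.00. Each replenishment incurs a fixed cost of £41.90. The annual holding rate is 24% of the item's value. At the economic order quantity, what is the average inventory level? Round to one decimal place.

Average inventory ≈ 165.2 modules

Annual demand D = 1,000 × 50 = 50,000.
Holding cost H = 0.24 × £160.00 = £38.4000 per unit per year.
The optimal lot size = √(2DS/H) = √(2 × 50,000 × 41.9 / 38.4) ≈ 330.32.
Average inventory = Q*/2 ≈ 330.32 / 2 = 165.162.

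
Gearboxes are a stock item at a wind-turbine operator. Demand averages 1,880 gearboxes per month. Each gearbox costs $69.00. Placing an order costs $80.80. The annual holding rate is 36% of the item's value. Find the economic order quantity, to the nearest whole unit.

Q* ≈ 383 gearboxes

Annual demand D = 1,880 × 12 = 22,560.
Holding cost H = 0.36 × $69.00 = $24.8400 per unit per year.
EOQ = √(2DS / H) = √(2 × 22,560 × 80.8 / 24.84).
= √(3,645,696 / 24.84) = √146,767.1498 ≈ 383.102.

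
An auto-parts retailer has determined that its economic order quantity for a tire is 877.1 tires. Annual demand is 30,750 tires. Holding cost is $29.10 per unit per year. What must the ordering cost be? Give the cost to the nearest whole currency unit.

S ≈ $364

The basic EOQ model gives Q* = √(2DS/H); rearrange for the unknown.
From Q* = √(2DS/H): S = Q*²H / (2D) = 877.1² × 29.1 / (2 × 30,750) = 364.0123.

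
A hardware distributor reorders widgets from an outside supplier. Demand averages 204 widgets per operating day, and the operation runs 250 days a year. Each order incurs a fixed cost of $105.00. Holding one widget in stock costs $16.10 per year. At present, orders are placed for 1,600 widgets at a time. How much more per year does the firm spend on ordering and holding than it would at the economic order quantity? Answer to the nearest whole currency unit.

Extra cost ≈ $3,096 per year

Annual demand D = 204 × 250 = 51,000.
EOQ = √(2DS/H) = √(2 × 51,000 × 105 / 16.1) ≈ 815.61.
Cost at Q* = (D/Q*)S + (Q*/2)H = √(2DSH) ≈ $13,131.30.
Cost at Q = 1,600: (51,000/1,600)×105 + (1,600/2)×16.1 = $3,346.88 + $12,880.00 = $16,226.88.
Excess = $16,226.88 − $13,131.30 = $3,095.58.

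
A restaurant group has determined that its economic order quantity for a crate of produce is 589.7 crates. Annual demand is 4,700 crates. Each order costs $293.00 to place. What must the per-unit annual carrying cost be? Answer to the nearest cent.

The basic EOQ model gives Q* = √(2DS/H); rearrange for the unknown.
From Q* = √(2DS/H): H = 2DS / Q*² = 2 × 4,700 × 293 / 589.7² = 7.9201.

H ≈ $7.92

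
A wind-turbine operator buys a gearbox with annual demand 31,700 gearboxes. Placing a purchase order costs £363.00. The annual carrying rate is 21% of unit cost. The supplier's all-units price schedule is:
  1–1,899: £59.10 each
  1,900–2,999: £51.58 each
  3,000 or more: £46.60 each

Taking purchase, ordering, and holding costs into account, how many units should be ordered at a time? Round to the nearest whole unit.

Holding cost per unit per year at price C is H = 0.21·C.
Candidates are each tier's EOQ (if it falls in that tier) and each price-break quantity.
EOQ at £59.10 = 1361.7 (feasible in tier 1): TC = 31,700×£59.10 + (31,700/1361.7)×363 + (1361.7/2)×0.21×£59.10 = £1,890,370.57.
EOQ at £51.58 = 1457.6 < 1900, so use break Q=1900: TC = 31,700×£51.58 + (31,700/1900.0)×363 + (1900.0/2)×0.21×£51.58 = £1,651,432.58.
EOQ at £46.60 = 1533.5 < 3000, so use break Q=3000: TC = 31,700×£46.60 + (31,700/3000.0)×363 + (3000.0/2)×0.21×£46.60 = £1,495,734.70.
Lowest total cost is £1,495,734.70 at Q = 3000.0.

Q* ≈ 3,000 gearboxes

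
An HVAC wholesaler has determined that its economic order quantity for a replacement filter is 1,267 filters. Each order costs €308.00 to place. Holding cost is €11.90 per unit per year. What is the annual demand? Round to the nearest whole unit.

The basic EOQ model gives Q* = √(2DS/H); rearrange for the unknown.
From Q* = √(2DS/H): D = Q*²H / (2S) = 1,267² × 11.9 / (2 × 308) = 31011.265.

D ≈ 31,011 filters per year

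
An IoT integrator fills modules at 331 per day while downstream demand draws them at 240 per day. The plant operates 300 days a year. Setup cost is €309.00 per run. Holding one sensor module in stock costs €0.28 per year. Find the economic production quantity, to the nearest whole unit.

Q* ≈ 24,042 modules

Annual demand D = 240 × 300 = 72,000.
Production build-up factor (1 − d/p) = 1 − 240/331 = 0.2749.
Q* = √(2DS / (H(1 − d/p))) = √(2 × 72,000 × 309 / (0.28 × 0.2749)).
= √(44,496,000 / 0.077) ≈ 24042.231.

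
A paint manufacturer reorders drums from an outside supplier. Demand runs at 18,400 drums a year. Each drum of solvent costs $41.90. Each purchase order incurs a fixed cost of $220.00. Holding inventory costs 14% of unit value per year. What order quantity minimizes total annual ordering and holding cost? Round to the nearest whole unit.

Q* ≈ 1,175 drums

Holding cost H = 0.14 × $41.90 = $5.8660 per unit per year.
EOQ = √(2DS / H) = √(2 × 18,400 × 220 / 5.866).
= √(8,096,000 / 5.866) = √1,380,156.836 ≈ 1174.801.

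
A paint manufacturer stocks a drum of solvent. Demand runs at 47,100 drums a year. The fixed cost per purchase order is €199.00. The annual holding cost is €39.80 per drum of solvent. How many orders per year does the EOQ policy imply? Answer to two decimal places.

Q* = √(2DS/H) = √(2 × 47,100 × 199 / 39.8) ≈ 686.29.
Orders per year = D / Q* = 47,100 / 686.29 ≈ 68.629.

N ≈ 68.63 orders per year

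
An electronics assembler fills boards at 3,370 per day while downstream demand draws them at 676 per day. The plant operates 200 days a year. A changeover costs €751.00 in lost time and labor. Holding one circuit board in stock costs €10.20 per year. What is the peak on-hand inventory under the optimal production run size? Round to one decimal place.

I_max ≈ 3,989.4 boards

Annual demand D = 676 × 200 = 135,200.
Production build-up factor (1 − d/p) = 1 − 676/3,370 = 0.7994.
Q* = √(2DS / (H(1 − d/p))) = √(2 × 135,200 × 751 / (10.2 × 0.7994)).
= √(203,070,400 / 8.1539) ≈ 4990.446.
Maximum inventory = Q*(1 − d/p) = 4990.446 × 0.7994 ≈ 3989.395.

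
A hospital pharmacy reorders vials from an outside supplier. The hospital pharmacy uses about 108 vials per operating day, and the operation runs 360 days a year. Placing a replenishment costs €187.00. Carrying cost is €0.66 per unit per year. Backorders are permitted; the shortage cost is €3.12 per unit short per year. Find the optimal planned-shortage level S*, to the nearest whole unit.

Annual demand D = 108 × 360 = 38,880.
With planned backorders, Q* = √(2DS/H) · √((H+B)/B).
√(2DS/H) = √(2 × 38,880 × 187 / 0.66) = 4693.826.
√((H+B)/B) = √((0.66+3.12)/3.12) = 1.1007.
Q* ≈ 5166.490.
S* = Q* · H/(H+B) = 5166.490 × 0.66/3.78 ≈ 902.085.

S* ≈ 902 vials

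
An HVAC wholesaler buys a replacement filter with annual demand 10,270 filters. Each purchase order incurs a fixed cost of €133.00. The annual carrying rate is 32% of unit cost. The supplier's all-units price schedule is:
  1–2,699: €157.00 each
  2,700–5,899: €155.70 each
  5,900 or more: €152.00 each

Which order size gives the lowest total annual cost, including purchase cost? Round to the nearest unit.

Holding cost per unit per year at price C is H = 0.32·C.
Evaluate total cost at each tier's feasible EOQ or, if the EOQ is below the tier, at the tier's minimum quantity.
EOQ at €157.00 = 233.2 (feasible in tier 1): TC = 10,270×€157.00 + (10,270/233.2)×133 + (233.2/2)×0.32×€157.00 = €1,624,105.23.
EOQ at €155.70 = 234.2 < 2700, so use break Q=2700: TC = 10,270×€155.70 + (10,270/2700.0)×133 + (2700.0/2)×0.32×€155.70 = €1,666,807.29.
EOQ at €152.00 = 237.0 < 5900, so use break Q=5900: TC = 10,270×€152.00 + (10,270/5900.0)×133 + (5900.0/2)×0.32×€152.00 = €1,704,759.51.
Lowest total cost is €1,624,105.23 at Q = 233.2.

Q* ≈ 233 filters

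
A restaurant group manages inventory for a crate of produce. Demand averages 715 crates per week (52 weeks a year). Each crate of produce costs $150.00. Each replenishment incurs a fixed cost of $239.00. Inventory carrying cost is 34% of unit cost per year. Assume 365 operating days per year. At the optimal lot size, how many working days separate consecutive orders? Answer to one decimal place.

T ≈ 5.8 days

Annual demand D = 715 × 52 = 37,180.
Holding cost H = 0.34 × $150.00 = $51.0000 per unit per year.
EOQ = √(2DS/H) = √(2 × 37,180 × 239 / 51) ≈ 590.31.
Cycle time = Q*/D × 365 = 590.31 / 37,180 × 365 ≈ 5.795 days.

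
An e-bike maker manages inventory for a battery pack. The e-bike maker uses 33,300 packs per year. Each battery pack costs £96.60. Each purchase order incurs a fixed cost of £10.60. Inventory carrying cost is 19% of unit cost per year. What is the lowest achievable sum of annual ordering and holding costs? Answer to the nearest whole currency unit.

TC* ≈ £3,600

Holding cost H = 0.19 × £96.60 = £18.3540 per unit per year.
Q* = √(2DS/H) = √(2 × 33,300 × 10.6 / 18.354) ≈ 196.12.
At Q*, ordering cost (D/Q*)S equals holding cost (Q*/2)H, each = √(DSH/2).
Minimum total = √(2DSH) = √(2 × 33,300 × 10.6 × 18.354) ≈ 3599.610.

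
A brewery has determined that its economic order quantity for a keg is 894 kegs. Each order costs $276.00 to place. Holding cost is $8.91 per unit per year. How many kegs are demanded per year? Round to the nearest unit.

D ≈ 12,901 kegs per year

Squaring Q* = √(2DS/H) gives Q*² = 2DS/H.
From Q* = √(2DS/H): D = Q*²H / (2S) = 894² × 8.91 / (2 × 276) = 12900.712.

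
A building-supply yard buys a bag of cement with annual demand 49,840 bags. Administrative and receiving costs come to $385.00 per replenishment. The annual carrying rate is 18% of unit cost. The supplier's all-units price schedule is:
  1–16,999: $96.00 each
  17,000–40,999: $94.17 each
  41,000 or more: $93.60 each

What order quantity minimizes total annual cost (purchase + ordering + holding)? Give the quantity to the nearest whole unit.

Holding cost per unit per year at price C is H = 0.18·C.
For each price level, check whether its EOQ is feasible; otherwise the best quantity at that price is the breakpoint.
EOQ at $96.00 = 1490.3 (feasible in tier 1): TC = 49,840×$96.00 + (49,840/1490.3)×385 + (1490.3/2)×0.18×$96.00 = $4,810,391.72.
EOQ at $94.17 = 1504.7 < 17000, so use break Q=17000: TC = 49,840×$94.17 + (49,840/17000.0)×385 + (17000.0/2)×0.18×$94.17 = $4,838,641.63.
EOQ at $93.60 = 1509.2 < 41000, so use break Q=41000: TC = 49,840×$93.60 + (49,840/41000.0)×385 + (41000.0/2)×0.18×$93.60 = $5,010,876.01.
Lowest total cost is $4,810,391.72 at Q = 1490.3.

Q* ≈ 1,490 bags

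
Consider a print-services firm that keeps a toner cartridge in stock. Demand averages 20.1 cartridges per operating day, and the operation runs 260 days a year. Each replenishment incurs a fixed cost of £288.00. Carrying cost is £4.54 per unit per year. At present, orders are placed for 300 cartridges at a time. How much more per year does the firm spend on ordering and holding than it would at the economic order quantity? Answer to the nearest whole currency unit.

Extra cost ≈ £2,001 per year

Annual demand D = 20.1 × 260 = 5,226.
EOQ = √(2DS/H) = √(2 × 5,226 × 288 / 4.54) ≈ 814.27.
Cost at Q* = (D/Q*)S + (Q*/2)H = √(2DSH) ≈ £3,696.78.
Cost at Q = 300: (5,226/300)×288 + (300/2)×4.54 = £5,016.96 + £681.00 = £5,697.96.
Excess = £5,697.96 − £3,696.78 = £2,001.18.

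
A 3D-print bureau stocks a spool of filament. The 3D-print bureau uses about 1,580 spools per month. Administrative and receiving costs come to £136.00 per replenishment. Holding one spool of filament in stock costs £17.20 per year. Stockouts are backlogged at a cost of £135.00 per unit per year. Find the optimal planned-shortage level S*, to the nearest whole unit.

Annual demand D = 1,580 × 12 = 18,960.
With planned backorders, Q* = √(2DS/H) · √((H+B)/B).
√(2DS/H) = √(2 × 18,960 × 136 / 17.2) = 547.570.
√((H+B)/B) = √((17.2+135)/135) = 1.0618.
Q* ≈ 581.406.
S* = Q* · H/(H+B) = 581.406 × 17.2/152.2 ≈ 65.704.

S* ≈ 66 spools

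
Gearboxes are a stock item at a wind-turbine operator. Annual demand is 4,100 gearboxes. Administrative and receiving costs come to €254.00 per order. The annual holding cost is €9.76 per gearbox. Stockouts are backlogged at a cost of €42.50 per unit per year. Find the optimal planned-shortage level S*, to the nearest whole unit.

With planned backorders, Q* = √(2DS/H) · √((H+B)/B).
√(2DS/H) = √(2 × 4,100 × 254 / 9.76) = 461.954.
√((H+B)/B) = √((9.76+42.5)/42.5) = 1.1089.
Q* ≈ 512.258.
S* = Q* · H/(H+B) = 512.258 × 9.76/52.26 ≈ 95.669.

S* ≈ 96 gearboxes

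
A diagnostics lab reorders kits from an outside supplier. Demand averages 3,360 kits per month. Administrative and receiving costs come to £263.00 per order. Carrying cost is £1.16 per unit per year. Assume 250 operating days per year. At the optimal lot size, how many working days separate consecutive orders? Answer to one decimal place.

Annual demand D = 3,360 × 12 = 40,320.
EOQ = √(2DS/H) = √(2 × 40,320 × 263 / 1.16) ≈ 4275.87.
Cycle time = Q*/D × 250 = 4275.87 / 40,320 × 250 ≈ 26.512 days.

T ≈ 26.5 days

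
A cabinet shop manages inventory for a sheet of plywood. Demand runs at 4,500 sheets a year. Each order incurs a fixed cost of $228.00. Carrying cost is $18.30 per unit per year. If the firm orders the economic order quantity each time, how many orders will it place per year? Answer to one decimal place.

N ≈ 13.4 orders per year

The optimal lot size = √(2DS/H) = √(2 × 4,500 × 228 / 18.3) ≈ 334.86.
Orders per year = D / Q* = 4,500 / 334.86 ≈ 13.438.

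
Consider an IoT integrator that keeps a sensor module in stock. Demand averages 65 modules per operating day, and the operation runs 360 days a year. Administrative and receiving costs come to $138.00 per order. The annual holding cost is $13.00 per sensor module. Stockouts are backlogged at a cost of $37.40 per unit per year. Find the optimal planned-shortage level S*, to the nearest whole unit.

Annual demand D = 65 × 360 = 23,400.
With planned backorders, Q* = √(2DS/H) · √((H+B)/B).
√(2DS/H) = √(2 × 23,400 × 138 / 13) = 704.840.
√((H+B)/B) = √((13+37.4)/37.4) = 1.1609.
Q* ≈ 818.220.
S* = Q* · H/(H+B) = 818.220 × 13/50.4 ≈ 211.049.

S* ≈ 211 modules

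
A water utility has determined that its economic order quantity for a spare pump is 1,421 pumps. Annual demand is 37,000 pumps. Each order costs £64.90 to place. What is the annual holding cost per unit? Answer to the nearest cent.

Invert the EOQ relation Q*² = 2DS/H.
From Q* = √(2DS/H): H = 2DS / Q*² = 2 × 37,000 × 64.9 / 1,421² = 2.3784.

H ≈ £2.38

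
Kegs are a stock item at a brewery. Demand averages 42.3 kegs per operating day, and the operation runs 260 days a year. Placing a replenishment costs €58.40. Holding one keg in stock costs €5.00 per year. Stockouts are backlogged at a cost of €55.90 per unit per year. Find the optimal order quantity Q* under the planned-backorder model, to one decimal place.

Annual demand D = 42.3 × 260 = 10,998.
With planned backorders, Q* = √(2DS/H) · √((H+B)/B).
√(2DS/H) = √(2 × 10,998 × 58.4 / 5) = 506.866.
√((H+B)/B) = √((5+55.9)/55.9) = 1.0438.
Q* ≈ 529.049.

Q* ≈ 529.0 kegs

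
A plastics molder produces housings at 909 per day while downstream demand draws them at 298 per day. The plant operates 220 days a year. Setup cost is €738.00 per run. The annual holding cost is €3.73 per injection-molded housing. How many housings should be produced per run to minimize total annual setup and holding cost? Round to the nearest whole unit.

Annual demand D = 298 × 220 = 65,560.
Production build-up factor (1 − d/p) = 1 − 298/909 = 0.6722.
Q* = √(2DS / (H(1 − d/p))) = √(2 × 65,560 × 738 / (3.73 × 0.6722)).
= √(96,766,560 / 2.5072) ≈ 6212.545.

Q* ≈ 6,213 housings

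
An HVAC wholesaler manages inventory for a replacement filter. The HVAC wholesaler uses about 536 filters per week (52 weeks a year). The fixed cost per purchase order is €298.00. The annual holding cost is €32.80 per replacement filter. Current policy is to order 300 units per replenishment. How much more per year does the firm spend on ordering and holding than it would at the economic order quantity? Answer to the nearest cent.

Extra cost ≈ €9,263.86 per year

Annual demand D = 536 × 52 = 27,872.
EOQ = √(2DS/H) = √(2 × 27,872 × 298 / 32.8) ≈ 711.66.
Cost at Q* = (D/Q*)S + (Q*/2)H = √(2DSH) ≈ €23,342.33.
Cost at Q = 300: (27,872/300)×298 + (300/2)×32.8 = €27,686.19 + €4,920.00 = €32,606.19.
Excess = €32,606.19 − €23,342.33 = €9,263.86.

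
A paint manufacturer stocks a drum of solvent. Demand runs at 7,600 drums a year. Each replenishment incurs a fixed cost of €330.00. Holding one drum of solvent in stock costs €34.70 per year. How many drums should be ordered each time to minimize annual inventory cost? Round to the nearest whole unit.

Q* ≈ 380 drums

EOQ = √(2DS / H) = √(2 × 7,600 × 330 / 34.7).
= √(5,016,000 / 34.7) = √144,553.3141 ≈ 380.202.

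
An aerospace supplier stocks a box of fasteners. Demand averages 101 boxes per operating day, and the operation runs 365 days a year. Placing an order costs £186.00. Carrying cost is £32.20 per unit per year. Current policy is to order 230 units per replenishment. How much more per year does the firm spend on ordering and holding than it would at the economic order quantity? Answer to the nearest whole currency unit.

Annual demand D = 101 × 365 = 36,865.
EOQ = √(2DS/H) = √(2 × 36,865 × 186 / 32.2) ≈ 652.61.
Cost at Q* = (D/Q*)S + (Q*/2)H = √(2DSH) ≈ £21,013.89.
Cost at Q = 230: (36,865/230)×186 + (230/2)×32.2 = £29,812.57 + £3,703.00 = £33,515.57.
Excess = £33,515.57 − £21,013.89 = £12,501.67.

Extra cost ≈ £12,502 per year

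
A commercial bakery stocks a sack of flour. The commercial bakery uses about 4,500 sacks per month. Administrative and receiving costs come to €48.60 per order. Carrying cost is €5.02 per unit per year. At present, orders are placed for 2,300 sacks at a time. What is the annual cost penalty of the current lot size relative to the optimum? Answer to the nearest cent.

Annual demand D = 4,500 × 12 = 54,000.
EOQ = √(2DS/H) = √(2 × 54,000 × 48.6 / 5.02) ≈ 1022.53.
Cost at Q* = (D/Q*)S + (Q*/2)H = √(2DSH) ≈ €5,133.13.
Cost at Q = 2,300: (54,000/2,300)×48.6 + (2,300/2)×5.02 = €1,141.04 + €5,773.00 = €6,914.04.
Excess = €6,914.04 − €5,133.13 = €1,780.92.

Extra cost ≈ €1,780.92 per year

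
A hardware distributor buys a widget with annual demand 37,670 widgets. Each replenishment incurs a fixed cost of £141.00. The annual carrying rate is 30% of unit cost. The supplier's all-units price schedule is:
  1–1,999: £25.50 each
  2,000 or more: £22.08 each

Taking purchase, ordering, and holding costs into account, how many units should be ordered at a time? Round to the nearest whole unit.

Holding cost per unit per year at price C is H = 0.30·C.
Evaluate total cost at each tier's feasible EOQ or, if the EOQ is below the tier, at the tier's minimum quantity.
EOQ at £25.50 = 1178.4 (feasible in tier 1): TC = 37,670×£25.50 + (37,670/1178.4)×141 + (1178.4/2)×0.30×£25.50 = £969,599.74.
EOQ at £22.08 = 1266.4 < 2000, so use break Q=2000: TC = 37,670×£22.08 + (37,670/2000.0)×141 + (2000.0/2)×0.30×£22.08 = £841,033.33.
Lowest total cost is £841,033.33 at Q = 2000.0.

Q* ≈ 2,000 widgets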